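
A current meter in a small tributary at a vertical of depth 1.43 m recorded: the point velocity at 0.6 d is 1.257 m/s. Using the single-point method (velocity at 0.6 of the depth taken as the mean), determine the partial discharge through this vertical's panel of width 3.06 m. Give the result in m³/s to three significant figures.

v̄ = v₀.₆ = 1.257 m/s
q = v̄ × d × w = 1.257 × 1.43 × 3.06 = 5.500 m³/s

5.50 m³/s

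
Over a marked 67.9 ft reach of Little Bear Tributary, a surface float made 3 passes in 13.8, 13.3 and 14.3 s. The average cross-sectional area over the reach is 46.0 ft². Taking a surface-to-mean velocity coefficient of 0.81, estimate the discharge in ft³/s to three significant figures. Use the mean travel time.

183 ft³/s

t̄ = (13.8 + 13.3 + 14.3) / 3 = 13.8 s
v_surface = L / t̄ = 67.9 / 13.8 = 4.920 ft/s
v_mean = 0.81 × 4.920 = 3.985 ft/s
Q = A × v_mean = 46.0 × 3.985 = 183.3 ft³/s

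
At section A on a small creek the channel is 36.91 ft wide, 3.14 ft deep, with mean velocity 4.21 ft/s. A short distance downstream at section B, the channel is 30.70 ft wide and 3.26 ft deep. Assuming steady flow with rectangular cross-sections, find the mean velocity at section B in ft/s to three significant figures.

4.88 ft/s

Q = A₁V₁ = (36.91×3.14) × 4.21 = 487.9 ft³/s
A₂ = 30.70 × 3.26 = 100.1 ft²
V₂ = Q/A₂ = 487.9/100.1 = 4.875 ft/s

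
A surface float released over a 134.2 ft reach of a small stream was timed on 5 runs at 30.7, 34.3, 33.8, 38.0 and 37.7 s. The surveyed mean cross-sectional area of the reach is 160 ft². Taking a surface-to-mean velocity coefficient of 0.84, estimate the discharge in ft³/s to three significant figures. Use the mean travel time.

517 ft³/s

t̄ = (30.7 + 34.3 + 33.8 + 38.0 + 37.7) / 5 = 34.9 s
v_surface = L / t̄ = 134.2 / 34.9 = 3.845 ft/s
v_mean = 0.84 × 3.845 = 3.230 ft/s
Q = A × v_mean = 160 × 3.230 = 516.8 ft³/s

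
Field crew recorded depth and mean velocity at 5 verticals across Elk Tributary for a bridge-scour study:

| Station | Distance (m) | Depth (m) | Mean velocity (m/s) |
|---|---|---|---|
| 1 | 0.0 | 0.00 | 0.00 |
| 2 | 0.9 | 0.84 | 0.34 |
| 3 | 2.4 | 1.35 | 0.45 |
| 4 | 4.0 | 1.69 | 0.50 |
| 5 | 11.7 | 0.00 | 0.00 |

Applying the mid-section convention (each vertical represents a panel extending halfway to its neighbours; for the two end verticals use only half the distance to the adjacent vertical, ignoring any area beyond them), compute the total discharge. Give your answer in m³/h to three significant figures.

w_2 = (2.4 − 0.0)/2 = 1.2 m; q_2 = 0.34 × 0.84 × 1.2 = 0.3427 m³/s
w_3 = (4.0 − 0.9)/2 = 1.55 m; q_3 = 0.45 × 1.35 × 1.55 = 0.9416 m³/s
w_4 = (11.7 − 2.4)/2 = 4.65 m; q_4 = 0.50 × 1.69 × 4.65 = 3.929 m³/s
Stations 1, 5 contribute zero (depth or velocity is 0).
Q = Σ qᵢ = 5.214 m³/s
= 5.214 × 3600 = 18770 m³/h

18800 m³/h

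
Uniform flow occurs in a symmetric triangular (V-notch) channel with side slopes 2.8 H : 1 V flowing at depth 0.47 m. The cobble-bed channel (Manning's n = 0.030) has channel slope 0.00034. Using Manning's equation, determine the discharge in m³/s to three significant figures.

0.139 m³/s

A = z·y² = 2.8×0.47² = 0.6185 m²
P = 2y√(1+z²) = 2×0.47×√(1+2.8²) = 2.795 m
R = A/P = 0.6185/2.795 = 0.2213 m
Q = (1/n)·A·R^(2/3)·S^(1/2) = (1/0.030) × 0.6185 × 0.2213^(2/3) × 0.00034^(1/2) = 0.1391 m³/s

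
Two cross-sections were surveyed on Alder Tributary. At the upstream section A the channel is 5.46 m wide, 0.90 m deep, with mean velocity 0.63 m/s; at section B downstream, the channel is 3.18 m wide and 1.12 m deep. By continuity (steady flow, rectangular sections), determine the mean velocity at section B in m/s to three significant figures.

Q = A₁V₁ = (5.46×0.90) × 0.63 = 3.096 m³/s
A₂ = 3.18 × 1.12 = 3.562 m²
V₂ = Q/A₂ = 3.096/3.562 = 0.8692 m/s

0.869 m/s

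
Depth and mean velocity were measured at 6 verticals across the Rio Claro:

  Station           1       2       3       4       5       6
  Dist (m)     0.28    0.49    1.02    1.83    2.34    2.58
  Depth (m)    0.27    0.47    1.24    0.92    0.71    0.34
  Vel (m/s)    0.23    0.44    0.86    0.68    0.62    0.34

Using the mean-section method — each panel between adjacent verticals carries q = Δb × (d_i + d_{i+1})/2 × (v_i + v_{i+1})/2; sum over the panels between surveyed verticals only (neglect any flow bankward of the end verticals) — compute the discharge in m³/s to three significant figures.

Panel 1-2: Δb = 0.21 m, d̄ = (0.27+0.47)/2 = 0.37, v̄ = (0.23+0.44)/2 = 0.335 → q = 0.21×0.37×0.335 = 0.02603 m³/s
Panel 2-3: Δb = 0.53 m, d̄ = (0.47+1.24)/2 = 0.855, v̄ = (0.44+0.86)/2 = 0.65 → q = 0.53×0.855×0.65 = 0.2945 m³/s
Panel 3-4: Δb = 0.81 m, d̄ = (1.24+0.92)/2 = 1.08, v̄ = (0.86+0.68)/2 = 0.77 → q = 0.81×1.08×0.77 = 0.6736 m³/s
Panel 4-5: Δb = 0.51 m, d̄ = (0.92+0.71)/2 = 0.815, v̄ = (0.68+0.62)/2 = 0.65 → q = 0.51×0.815×0.65 = 0.2702 m³/s
Panel 5-6: Δb = 0.24 m, d̄ = (0.71+0.34)/2 = 0.525, v̄ = (0.62+0.34)/2 = 0.48 → q = 0.24×0.525×0.48 = 0.06048 m³/s
Q = Σ q = 1.325 m³/s

1.32 m³/s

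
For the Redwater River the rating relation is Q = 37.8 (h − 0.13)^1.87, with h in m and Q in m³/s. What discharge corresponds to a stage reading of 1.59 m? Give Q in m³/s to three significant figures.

76.7 m³/s

Q = 37.8 × (1.59 − 0.13)^1.87 = 37.8 × 1.46^1.87 = 76.71 m³/s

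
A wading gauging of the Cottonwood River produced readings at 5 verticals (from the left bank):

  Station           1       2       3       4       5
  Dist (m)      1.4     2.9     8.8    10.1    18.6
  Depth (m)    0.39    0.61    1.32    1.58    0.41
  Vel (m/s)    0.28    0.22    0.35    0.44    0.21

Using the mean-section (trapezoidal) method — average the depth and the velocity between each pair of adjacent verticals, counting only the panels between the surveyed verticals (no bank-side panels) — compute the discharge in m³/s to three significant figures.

Panel 1-2: Δb = 1.5 m, d̄ = (0.39+0.61)/2 = 0.5, v̄ = (0.28+0.22)/2 = 0.25 → q = 1.5×0.5×0.25 = 0.1875 m³/s
Panel 2-3: Δb = 5.9 m, d̄ = (0.61+1.32)/2 = 0.965, v̄ = (0.22+0.35)/2 = 0.285 → q = 5.9×0.965×0.285 = 1.623 m³/s
Panel 3-4: Δb = 1.3 m, d̄ = (1.32+1.58)/2 = 1.45, v̄ = (0.35+0.44)/2 = 0.395 → q = 1.3×1.45×0.395 = 0.7446 m³/s
Panel 4-5: Δb = 8.5 m, d̄ = (1.58+0.41)/2 = 0.995, v̄ = (0.44+0.21)/2 = 0.325 → q = 8.5×0.995×0.325 = 2.749 m³/s
Q = Σ q = 5.303 m³/s

5.30 m³/s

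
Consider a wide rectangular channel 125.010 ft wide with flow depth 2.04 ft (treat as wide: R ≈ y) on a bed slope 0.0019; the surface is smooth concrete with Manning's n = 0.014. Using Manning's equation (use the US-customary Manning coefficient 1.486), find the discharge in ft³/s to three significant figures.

A = b·y = 125.010 × 2.04 = 255.0 ft²
Wide channel: R ≈ y = 2.04 ft
Q = (1.486/n)·A·R^(2/3)·S^(1/2) = (1.486/0.014) × 255.0 × 2.040^(2/3) × 0.0019^(1/2) = 1898 ft³/s

1900 ft³/s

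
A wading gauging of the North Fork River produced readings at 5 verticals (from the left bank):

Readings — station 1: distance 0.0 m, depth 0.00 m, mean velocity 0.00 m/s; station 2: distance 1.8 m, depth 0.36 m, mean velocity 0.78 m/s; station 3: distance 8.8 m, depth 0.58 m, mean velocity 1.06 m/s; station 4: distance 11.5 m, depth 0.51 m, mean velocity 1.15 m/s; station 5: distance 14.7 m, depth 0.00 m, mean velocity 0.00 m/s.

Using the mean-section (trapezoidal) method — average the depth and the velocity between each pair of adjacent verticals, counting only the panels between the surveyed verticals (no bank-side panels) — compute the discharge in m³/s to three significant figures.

Panel 1-2: Δb = 1.8 m, d̄ = (0.00+0.36)/2 = 0.18, v̄ = (0.00+0.78)/2 = 0.39 → q = 1.8×0.18×0.39 = 0.1264 m³/s
Panel 2-3: Δb = 7 m, d̄ = (0.36+0.58)/2 = 0.47, v̄ = (0.78+1.06)/2 = 0.92 → q = 7×0.47×0.92 = 3.027 m³/s
Panel 3-4: Δb = 2.7 m, d̄ = (0.58+0.51)/2 = 0.545, v̄ = (1.06+1.15)/2 = 1.105 → q = 2.7×0.545×1.105 = 1.626 m³/s
Panel 4-5: Δb = 3.2 m, d̄ = (0.51+0.00)/2 = 0.255, v̄ = (1.15+0.00)/2 = 0.575 → q = 3.2×0.255×0.575 = 0.4692 m³/s
Q = Σ q = 5.248 m³/s

5.25 m³/s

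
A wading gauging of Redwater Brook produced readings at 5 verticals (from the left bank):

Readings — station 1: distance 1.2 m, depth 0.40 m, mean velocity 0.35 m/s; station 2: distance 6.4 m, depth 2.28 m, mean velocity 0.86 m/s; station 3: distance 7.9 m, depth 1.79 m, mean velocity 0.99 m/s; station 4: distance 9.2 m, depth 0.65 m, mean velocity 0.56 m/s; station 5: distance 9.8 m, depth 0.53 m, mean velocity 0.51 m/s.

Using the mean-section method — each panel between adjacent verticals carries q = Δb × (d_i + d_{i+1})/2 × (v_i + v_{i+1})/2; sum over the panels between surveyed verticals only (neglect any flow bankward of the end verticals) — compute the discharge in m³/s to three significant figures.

8.46 m³/s

Panel 1-2: Δb = 5.2 m, d̄ = (0.40+2.28)/2 = 1.34, v̄ = (0.35+0.86)/2 = 0.605 → q = 5.2×1.34×0.605 = 4.216 m³/s
Panel 2-3: Δb = 1.5 m, d̄ = (2.28+1.79)/2 = 2.035, v̄ = (0.86+0.99)/2 = 0.925 → q = 1.5×2.035×0.925 = 2.824 m³/s
Panel 3-4: Δb = 1.3 m, d̄ = (1.79+0.65)/2 = 1.22, v̄ = (0.99+0.56)/2 = 0.775 → q = 1.3×1.22×0.775 = 1.229 m³/s
Panel 4-5: Δb = 0.6 m, d̄ = (0.65+0.53)/2 = 0.59, v̄ = (0.56+0.51)/2 = 0.535 → q = 0.6×0.59×0.535 = 0.1894 m³/s
Q = Σ q = 8.458 m³/s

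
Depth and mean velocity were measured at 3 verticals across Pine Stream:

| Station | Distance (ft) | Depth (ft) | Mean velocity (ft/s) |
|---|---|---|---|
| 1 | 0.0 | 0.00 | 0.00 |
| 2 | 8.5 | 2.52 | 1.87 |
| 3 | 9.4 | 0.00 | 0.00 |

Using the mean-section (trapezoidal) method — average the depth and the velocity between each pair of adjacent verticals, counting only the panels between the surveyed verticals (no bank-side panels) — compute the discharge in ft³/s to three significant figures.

11.1 ft³/s

Panel 1-2: Δb = 8.5 ft, d̄ = (0.00+2.52)/2 = 1.26, v̄ = (0.00+1.87)/2 = 0.935 → q = 8.5×1.26×0.935 = 10.01 ft³/s
Panel 2-3: Δb = 0.9 ft, d̄ = (2.52+0.00)/2 = 1.26, v̄ = (1.87+0.00)/2 = 0.935 → q = 0.9×1.26×0.935 = 1.060 ft³/s
Q = Σ q = 11.07 ft³/s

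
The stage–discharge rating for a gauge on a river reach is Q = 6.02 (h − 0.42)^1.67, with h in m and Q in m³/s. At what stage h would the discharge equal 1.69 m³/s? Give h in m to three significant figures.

h − h₀ = (Q/C)^(1/b) = (1.69/6.02)^(1/1.67) = 0.4673 m
h = 0.42 + 0.4673 = 0.8873 m

0.887 m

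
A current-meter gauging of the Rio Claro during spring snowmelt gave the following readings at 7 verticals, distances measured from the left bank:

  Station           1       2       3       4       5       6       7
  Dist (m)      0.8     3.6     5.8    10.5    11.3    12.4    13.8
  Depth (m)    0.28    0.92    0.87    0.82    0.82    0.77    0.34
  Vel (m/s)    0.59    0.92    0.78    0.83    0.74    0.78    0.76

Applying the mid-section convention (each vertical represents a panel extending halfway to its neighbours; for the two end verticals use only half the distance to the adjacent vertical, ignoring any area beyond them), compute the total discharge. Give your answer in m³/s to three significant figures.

w_1 = (3.6 − 0.8)/2 = 1.4 m; q_1 = 0.59 × 0.28 × 1.4 = 0.2313 m³/s
w_2 = (5.8 − 0.8)/2 = 2.5 m; q_2 = 0.92 × 0.92 × 2.5 = 2.116 m³/s
w_3 = (10.5 − 3.6)/2 = 3.45 m; q_3 = 0.78 × 0.87 × 3.45 = 2.341 m³/s
w_4 = (11.3 − 5.8)/2 = 2.75 m; q_4 = 0.83 × 0.82 × 2.75 = 1.872 m³/s
w_5 = (12.4 − 10.5)/2 = 0.95 m; q_5 = 0.74 × 0.82 × 0.95 = 0.5765 m³/s
w_6 = (13.8 − 11.3)/2 = 1.25 m; q_6 = 0.78 × 0.77 × 1.25 = 0.7508 m³/s
w_7 = (13.8 − 12.4)/2 = 0.7 m; q_7 = 0.76 × 0.34 × 0.7 = 0.1809 m³/s
Q = Σ qᵢ = 8.068 m³/s

8.07 m³/s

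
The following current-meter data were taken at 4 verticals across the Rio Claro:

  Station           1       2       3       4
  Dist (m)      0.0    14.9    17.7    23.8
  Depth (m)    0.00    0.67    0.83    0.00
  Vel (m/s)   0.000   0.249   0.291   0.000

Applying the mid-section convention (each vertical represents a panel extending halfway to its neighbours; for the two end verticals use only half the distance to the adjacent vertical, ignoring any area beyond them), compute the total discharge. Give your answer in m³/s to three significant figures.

w_2 = (17.7 − 0.0)/2 = 8.85 m; q_2 = 0.249 × 0.67 × 8.85 = 1.476 m³/s
w_3 = (23.8 − 14.9)/2 = 4.45 m; q_3 = 0.291 × 0.83 × 4.45 = 1.075 m³/s
Stations 1, 4 contribute zero (depth or velocity is 0).
Q = Σ qᵢ = 2.551 m³/s

2.55 m³/s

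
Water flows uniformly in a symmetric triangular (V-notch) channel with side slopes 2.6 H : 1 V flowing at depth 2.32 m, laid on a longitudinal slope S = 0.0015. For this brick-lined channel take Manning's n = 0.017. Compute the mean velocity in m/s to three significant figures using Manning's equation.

A = z·y² = 2.6×2.32² = 13.99 m²
P = 2y√(1+z²) = 2×2.32×√(1+2.6²) = 12.93 m
R = A/P = 13.99/12.93 = 1.083 m
Q = (1/n)·A·R^(2/3)·S^(1/2) = (1/0.017) × 13.99 × 1.083^(2/3) × 0.0015^(1/2) = 33.62 m³/s
V = Q/A = 33.62/13.99 = 2.402 m/s

2.40 m/s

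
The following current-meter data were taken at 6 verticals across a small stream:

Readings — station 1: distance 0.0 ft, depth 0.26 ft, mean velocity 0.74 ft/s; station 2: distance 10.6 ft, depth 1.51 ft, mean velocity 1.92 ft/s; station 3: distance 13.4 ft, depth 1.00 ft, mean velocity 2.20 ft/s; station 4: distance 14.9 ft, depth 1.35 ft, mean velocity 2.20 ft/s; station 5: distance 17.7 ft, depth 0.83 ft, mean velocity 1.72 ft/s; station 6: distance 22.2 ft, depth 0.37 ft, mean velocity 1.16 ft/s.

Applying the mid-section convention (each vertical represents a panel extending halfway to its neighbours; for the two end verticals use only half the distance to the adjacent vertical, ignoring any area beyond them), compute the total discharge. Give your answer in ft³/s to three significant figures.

w_1 = (10.6 − 0.0)/2 = 5.3 ft; q_1 = 0.74 × 0.26 × 5.3 = 1.020 ft³/s
w_2 = (13.4 − 0.0)/2 = 6.7 ft; q_2 = 1.92 × 1.51 × 6.7 = 19.42 ft³/s
w_3 = (14.9 − 10.6)/2 = 2.15 ft; q_3 = 2.20 × 1.00 × 2.15 = 4.730 ft³/s
w_4 = (17.7 − 13.4)/2 = 2.15 ft; q_4 = 2.20 × 1.35 × 2.15 = 6.386 ft³/s
w_5 = (22.2 − 14.9)/2 = 3.65 ft; q_5 = 1.72 × 0.83 × 3.65 = 5.211 ft³/s
w_6 = (22.2 − 17.7)/2 = 2.25 ft; q_6 = 1.16 × 0.37 × 2.25 = 0.9657 ft³/s
Q = Σ qᵢ = 37.74 ft³/s

37.7 ft³/s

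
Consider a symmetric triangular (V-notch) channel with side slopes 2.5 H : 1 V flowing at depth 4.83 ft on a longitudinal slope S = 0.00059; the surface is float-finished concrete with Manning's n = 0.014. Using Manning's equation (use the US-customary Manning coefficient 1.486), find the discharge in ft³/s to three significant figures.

A = z·y² = 2.5×4.83² = 58.32 ft²
P = 2y√(1+z²) = 2×4.83×√(1+2.5²) = 26.01 ft
R = A/P = 58.32/26.01 = 2.242 ft
Q = (1.486/n)·A·R^(2/3)·S^(1/2) = (1.486/0.014) × 58.32 × 2.242^(2/3) × 0.00059^(1/2) = 257.6 ft³/s

258 ft³/s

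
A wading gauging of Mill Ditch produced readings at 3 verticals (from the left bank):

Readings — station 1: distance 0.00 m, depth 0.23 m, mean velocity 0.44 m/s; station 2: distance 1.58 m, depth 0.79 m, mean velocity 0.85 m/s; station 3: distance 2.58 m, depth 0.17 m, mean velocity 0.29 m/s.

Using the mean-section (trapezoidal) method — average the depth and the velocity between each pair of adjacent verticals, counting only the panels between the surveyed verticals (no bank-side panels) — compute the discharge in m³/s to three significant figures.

Panel 1-2: Δb = 1.58 m, d̄ = (0.23+0.79)/2 = 0.51, v̄ = (0.44+0.85)/2 = 0.645 → q = 1.58×0.51×0.645 = 0.5197 m³/s
Panel 2-3: Δb = 1 m, d̄ = (0.79+0.17)/2 = 0.48, v̄ = (0.85+0.29)/2 = 0.57 → q = 1×0.48×0.57 = 0.2736 m³/s
Q = Σ q = 0.7933 m³/s

0.793 m³/s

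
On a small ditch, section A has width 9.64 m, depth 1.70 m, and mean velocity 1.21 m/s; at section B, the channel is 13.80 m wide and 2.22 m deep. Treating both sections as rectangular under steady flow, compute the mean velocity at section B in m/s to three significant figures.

Q = A₁V₁ = (9.64×1.70) × 1.21 = 19.83 m³/s
A₂ = 13.80 × 2.22 = 30.64 m²
V₂ = Q/A₂ = 19.83/30.64 = 0.6473 m/s

0.647 m/s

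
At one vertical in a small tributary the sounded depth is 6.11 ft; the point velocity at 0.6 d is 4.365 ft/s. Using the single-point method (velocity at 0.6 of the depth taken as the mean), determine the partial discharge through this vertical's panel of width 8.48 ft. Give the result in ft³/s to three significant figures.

226 ft³/s

v̄ = v₀.₆ = 4.365 ft/s
q = v̄ × d × w = 4.365 × 6.11 × 8.48 = 226.2 ft³/s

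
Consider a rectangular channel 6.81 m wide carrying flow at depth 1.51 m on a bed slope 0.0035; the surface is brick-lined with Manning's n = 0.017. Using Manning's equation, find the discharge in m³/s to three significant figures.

36.9 m³/s

A = b·y = 6.81 × 1.51 = 10.28 m²
P = b + 2y = 6.81 + 2×1.51 = 9.830 m
R = A/P = 10.28/9.830 = 1.046 m
Q = (1/n)·A·R^(2/3)·S^(1/2) = (1/0.017) × 10.28 × 1.046^(2/3) × 0.0035^(1/2) = 36.88 m³/s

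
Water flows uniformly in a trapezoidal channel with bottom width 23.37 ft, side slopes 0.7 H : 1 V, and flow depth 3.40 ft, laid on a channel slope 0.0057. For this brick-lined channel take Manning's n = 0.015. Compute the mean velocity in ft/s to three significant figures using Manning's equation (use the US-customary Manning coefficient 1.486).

14.7 ft/s

A = (b + z·y)·y = (23.37 + 0.7×3.40)×3.40 = 87.55 ft²
P = b + 2y√(1+z²) = 23.37 + 2×3.40×√(1+0.7²) = 31.67 ft
R = A/P = 87.55/31.67 = 2.764 ft
Q = (1.486/n)·A·R^(2/3)·S^(1/2) = (1.486/0.015) × 87.55 × 2.764^(2/3) × 0.0057^(1/2) = 1290 ft³/s
V = Q/A = 1290/87.55 = 14.73 ft/s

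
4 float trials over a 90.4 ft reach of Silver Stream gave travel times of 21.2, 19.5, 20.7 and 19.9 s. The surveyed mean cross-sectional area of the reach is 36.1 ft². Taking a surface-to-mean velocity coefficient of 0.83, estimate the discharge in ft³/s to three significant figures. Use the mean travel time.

t̄ = (21.2 + 19.5 + 20.7 + 19.9) / 4 = 20.325 s
v_surface = L / t̄ = 90.4 / 20.325 = 4.448 ft/s
v_mean = 0.83 × 4.448 = 3.692 ft/s
Q = A × v_mean = 36.1 × 3.692 = 133.3 ft³/s

133 ft³/s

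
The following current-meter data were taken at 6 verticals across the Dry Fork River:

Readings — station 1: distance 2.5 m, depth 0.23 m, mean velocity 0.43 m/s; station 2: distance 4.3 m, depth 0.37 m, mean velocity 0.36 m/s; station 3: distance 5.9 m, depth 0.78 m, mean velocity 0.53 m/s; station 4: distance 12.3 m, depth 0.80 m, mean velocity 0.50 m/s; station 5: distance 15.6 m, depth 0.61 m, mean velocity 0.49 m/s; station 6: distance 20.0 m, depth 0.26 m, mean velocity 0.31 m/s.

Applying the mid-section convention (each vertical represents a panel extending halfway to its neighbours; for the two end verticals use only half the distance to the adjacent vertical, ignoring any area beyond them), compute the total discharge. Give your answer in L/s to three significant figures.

w_1 = (4.3 − 2.5)/2 = 0.9 m; q_1 = 0.43 × 0.23 × 0.9 = 0.08901 m³/s
w_2 = (5.9 − 2.5)/2 = 1.7 m; q_2 = 0.36 × 0.37 × 1.7 = 0.2264 m³/s
w_3 = (12.3 − 4.3)/2 = 4 m; q_3 = 0.53 × 0.78 × 4 = 1.654 m³/s
w_4 = (15.6 − 5.9)/2 = 4.85 m; q_4 = 0.50 × 0.80 × 4.85 = 1.940 m³/s
w_5 = (20.0 − 12.3)/2 = 3.85 m; q_5 = 0.49 × 0.61 × 3.85 = 1.151 m³/s
w_6 = (20.0 − 15.6)/2 = 2.2 m; q_6 = 0.31 × 0.26 × 2.2 = 0.1773 m³/s
Q = Σ qᵢ = 5.237 m³/s
= 5.237 × 1000 = 5237 L/s

5240 L/s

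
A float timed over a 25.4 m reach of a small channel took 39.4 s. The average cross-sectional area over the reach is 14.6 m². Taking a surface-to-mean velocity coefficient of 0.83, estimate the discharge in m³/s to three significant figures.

7.81 m³/s

v_surface = L / t̄ = 25.4 / 39.4 = 0.6447 m/s
v_mean = 0.83 × 0.6447 = 0.5351 m/s
Q = A × v_mean = 14.6 × 0.5351 = 7.812 m³/s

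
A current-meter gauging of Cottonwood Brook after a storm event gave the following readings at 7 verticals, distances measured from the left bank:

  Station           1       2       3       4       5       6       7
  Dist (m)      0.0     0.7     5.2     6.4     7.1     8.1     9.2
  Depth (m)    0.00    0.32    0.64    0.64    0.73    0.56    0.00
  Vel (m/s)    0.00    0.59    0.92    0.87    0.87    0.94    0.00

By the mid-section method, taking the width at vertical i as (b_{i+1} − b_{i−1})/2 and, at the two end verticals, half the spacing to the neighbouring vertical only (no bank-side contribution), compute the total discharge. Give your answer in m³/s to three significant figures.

w_2 = (5.2 − 0.0)/2 = 2.6 m; q_2 = 0.59 × 0.32 × 2.6 = 0.4909 m³/s
w_3 = (6.4 − 0.7)/2 = 2.85 m; q_3 = 0.92 × 0.64 × 2.85 = 1.678 m³/s
w_4 = (7.1 − 5.2)/2 = 0.95 m; q_4 = 0.87 × 0.64 × 0.95 = 0.5290 m³/s
w_5 = (8.1 − 6.4)/2 = 0.85 m; q_5 = 0.87 × 0.73 × 0.85 = 0.5398 m³/s
w_6 = (9.2 − 7.1)/2 = 1.05 m; q_6 = 0.94 × 0.56 × 1.05 = 0.5527 m³/s
Stations 1, 7 contribute zero (depth or velocity is 0).
Q = Σ qᵢ = 3.790 m³/s

3.79 m³/s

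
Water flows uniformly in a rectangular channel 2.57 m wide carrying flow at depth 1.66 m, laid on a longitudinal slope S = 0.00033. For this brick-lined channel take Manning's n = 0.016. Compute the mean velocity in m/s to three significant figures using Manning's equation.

0.916 m/s

A = b·y = 2.57 × 1.66 = 4.266 m²
P = b + 2y = 2.57 + 2×1.66 = 5.890 m
R = A/P = 4.266/5.890 = 0.7243 m
Q = (1/n)·A·R^(2/3)·S^(1/2) = (1/0.016) × 4.266 × 0.7243^(2/3) × 0.00033^(1/2) = 3.907 m³/s
V = Q/A = 3.907/4.266 = 0.9157 m/s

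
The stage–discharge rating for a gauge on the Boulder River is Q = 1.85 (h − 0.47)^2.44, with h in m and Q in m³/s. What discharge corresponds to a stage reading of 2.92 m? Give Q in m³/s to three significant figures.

16.5 m³/s

Q = 1.85 × (2.92 − 0.47)^2.44 = 1.85 × 2.45^2.44 = 16.47 m³/s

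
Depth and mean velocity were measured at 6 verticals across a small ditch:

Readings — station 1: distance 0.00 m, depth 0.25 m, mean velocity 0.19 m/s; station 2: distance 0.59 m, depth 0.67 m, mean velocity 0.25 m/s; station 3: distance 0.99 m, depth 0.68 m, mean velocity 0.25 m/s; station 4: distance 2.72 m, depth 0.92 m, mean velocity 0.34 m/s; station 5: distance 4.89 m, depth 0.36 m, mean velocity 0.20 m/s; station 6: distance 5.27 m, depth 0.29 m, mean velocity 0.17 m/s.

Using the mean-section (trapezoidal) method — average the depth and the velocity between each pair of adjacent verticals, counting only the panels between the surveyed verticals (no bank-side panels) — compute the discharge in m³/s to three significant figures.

Panel 1-2: Δb = 0.59 m, d̄ = (0.25+0.67)/2 = 0.46, v̄ = (0.19+0.25)/2 = 0.22 → q = 0.59×0.46×0.22 = 0.05971 m³/s
Panel 2-3: Δb = 0.4 m, d̄ = (0.67+0.68)/2 = 0.675, v̄ = (0.25+0.25)/2 = 0.25 → q = 0.4×0.675×0.25 = 0.06750 m³/s
Panel 3-4: Δb = 1.73 m, d̄ = (0.68+0.92)/2 = 0.8, v̄ = (0.25+0.34)/2 = 0.295 → q = 1.73×0.8×0.295 = 0.4083 m³/s
Panel 4-5: Δb = 2.17 m, d̄ = (0.92+0.36)/2 = 0.64, v̄ = (0.34+0.20)/2 = 0.27 → q = 2.17×0.64×0.27 = 0.3750 m³/s
Panel 5-6: Δb = 0.38 m, d̄ = (0.36+0.29)/2 = 0.325, v̄ = (0.20+0.17)/2 = 0.185 → q = 0.38×0.325×0.185 = 0.02285 m³/s
Q = Σ q = 0.9333 m³/s

0.933 m³/s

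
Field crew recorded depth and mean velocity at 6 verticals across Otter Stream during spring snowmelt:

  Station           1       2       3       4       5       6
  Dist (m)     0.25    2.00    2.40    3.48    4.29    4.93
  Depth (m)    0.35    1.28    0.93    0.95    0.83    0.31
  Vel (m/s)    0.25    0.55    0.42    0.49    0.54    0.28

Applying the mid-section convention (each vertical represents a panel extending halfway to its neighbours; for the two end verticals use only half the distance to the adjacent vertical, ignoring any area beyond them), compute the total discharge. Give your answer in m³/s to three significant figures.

1.92 m³/s

w_1 = (2.00 − 0.25)/2 = 0.875 m; q_1 = 0.25 × 0.35 × 0.875 = 0.07656 m³/s
w_2 = (2.40 − 0.25)/2 = 1.075 m; q_2 = 0.55 × 1.28 × 1.075 = 0.7568 m³/s
w_3 = (3.48 − 2.00)/2 = 0.74 m; q_3 = 0.42 × 0.93 × 0.74 = 0.2890 m³/s
w_4 = (4.29 − 2.40)/2 = 0.945 m; q_4 = 0.49 × 0.95 × 0.945 = 0.4399 m³/s
w_5 = (4.93 − 3.48)/2 = 0.725 m; q_5 = 0.54 × 0.83 × 0.725 = 0.3249 m³/s
w_6 = (4.93 − 4.29)/2 = 0.32 m; q_6 = 0.28 × 0.31 × 0.32 = 0.02778 m³/s
Q = Σ qᵢ = 1.915 m³/s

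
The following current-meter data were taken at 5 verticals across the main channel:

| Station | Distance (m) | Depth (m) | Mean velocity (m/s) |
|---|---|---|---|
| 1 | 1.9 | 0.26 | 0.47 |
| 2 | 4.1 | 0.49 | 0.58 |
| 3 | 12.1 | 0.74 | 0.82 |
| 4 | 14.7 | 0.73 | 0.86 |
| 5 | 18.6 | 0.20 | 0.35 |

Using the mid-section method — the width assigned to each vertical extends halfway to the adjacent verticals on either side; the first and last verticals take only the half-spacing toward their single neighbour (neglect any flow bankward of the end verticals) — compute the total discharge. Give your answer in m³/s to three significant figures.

w_1 = (4.1 − 1.9)/2 = 1.1 m; q_1 = 0.47 × 0.26 × 1.1 = 0.1344 m³/s
w_2 = (12.1 − 1.9)/2 = 5.1 m; q_2 = 0.58 × 0.49 × 5.1 = 1.449 m³/s
w_3 = (14.7 − 4.1)/2 = 5.3 m; q_3 = 0.82 × 0.74 × 5.3 = 3.216 m³/s
w_4 = (18.6 − 12.1)/2 = 3.25 m; q_4 = 0.86 × 0.73 × 3.25 = 2.040 m³/s
w_5 = (18.6 − 14.7)/2 = 1.95 m; q_5 = 0.35 × 0.20 × 1.95 = 0.1365 m³/s
Q = Σ qᵢ = 6.977 m³/s

6.98 m³/s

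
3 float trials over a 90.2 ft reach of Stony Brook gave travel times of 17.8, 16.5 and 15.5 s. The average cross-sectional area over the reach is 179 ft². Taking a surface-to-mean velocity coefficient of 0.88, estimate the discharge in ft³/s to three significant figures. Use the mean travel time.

t̄ = (17.8 + 16.5 + 15.5) / 3 = 16.6 s
v_surface = L / t̄ = 90.2 / 16.6 = 5.434 ft/s
v_mean = 0.88 × 5.434 = 4.782 ft/s
Q = A × v_mean = 179 × 4.782 = 855.9 ft³/s

856 ft³/s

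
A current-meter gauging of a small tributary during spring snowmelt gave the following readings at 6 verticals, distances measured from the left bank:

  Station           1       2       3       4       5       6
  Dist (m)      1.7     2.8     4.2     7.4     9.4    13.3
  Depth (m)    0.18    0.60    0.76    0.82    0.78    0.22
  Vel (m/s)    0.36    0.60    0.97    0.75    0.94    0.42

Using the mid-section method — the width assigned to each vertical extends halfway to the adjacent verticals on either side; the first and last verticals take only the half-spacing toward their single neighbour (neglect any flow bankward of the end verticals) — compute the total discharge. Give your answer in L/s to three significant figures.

w_1 = (2.8 − 1.7)/2 = 0.55 m; q_1 = 0.36 × 0.18 × 0.55 = 0.03564 m³/s
w_2 = (4.2 − 1.7)/2 = 1.25 m; q_2 = 0.60 × 0.60 × 1.25 = 0.4500 m³/s
w_3 = (7.4 − 2.8)/2 = 2.3 m; q_3 = 0.97 × 0.76 × 2.3 = 1.696 m³/s
w_4 = (9.4 − 4.2)/2 = 2.6 m; q_4 = 0.75 × 0.82 × 2.6 = 1.599 m³/s
w_5 = (13.3 − 7.4)/2 = 2.95 m; q_5 = 0.94 × 0.78 × 2.95 = 2.163 m³/s
w_6 = (13.3 − 9.4)/2 = 1.95 m; q_6 = 0.42 × 0.22 × 1.95 = 0.1802 m³/s
Q = Σ qᵢ = 6.123 m³/s
= 6.123 × 1000 = 6123 L/s

6120 L/s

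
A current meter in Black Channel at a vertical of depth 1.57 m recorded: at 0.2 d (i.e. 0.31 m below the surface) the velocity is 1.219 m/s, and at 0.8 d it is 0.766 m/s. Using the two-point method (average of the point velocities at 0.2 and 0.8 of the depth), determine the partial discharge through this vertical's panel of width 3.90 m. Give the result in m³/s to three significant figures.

6.08 m³/s

v̄ = (1.219 + 0.766) / 2 = 0.9925 m/s
q = v̄ × d × w = 0.9925 × 1.57 × 3.90 = 6.077 m³/s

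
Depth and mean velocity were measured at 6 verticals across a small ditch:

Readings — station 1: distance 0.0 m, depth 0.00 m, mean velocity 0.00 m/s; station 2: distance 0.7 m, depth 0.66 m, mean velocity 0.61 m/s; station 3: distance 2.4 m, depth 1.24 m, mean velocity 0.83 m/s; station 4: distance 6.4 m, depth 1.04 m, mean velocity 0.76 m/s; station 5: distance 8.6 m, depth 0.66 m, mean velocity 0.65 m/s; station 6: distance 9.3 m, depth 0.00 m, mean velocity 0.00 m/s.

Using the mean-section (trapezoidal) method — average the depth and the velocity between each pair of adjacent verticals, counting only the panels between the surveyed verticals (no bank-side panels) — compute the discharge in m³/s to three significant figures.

6.25 m³/s

Panel 1-2: Δb = 0.7 m, d̄ = (0.00+0.66)/2 = 0.33, v̄ = (0.00+0.61)/2 = 0.305 → q = 0.7×0.33×0.305 = 0.07046 m³/s
Panel 2-3: Δb = 1.7 m, d̄ = (0.66+1.24)/2 = 0.95, v̄ = (0.61+0.83)/2 = 0.72 → q = 1.7×0.95×0.72 = 1.163 m³/s
Panel 3-4: Δb = 4 m, d̄ = (1.24+1.04)/2 = 1.14, v̄ = (0.83+0.76)/2 = 0.795 → q = 4×1.14×0.795 = 3.625 m³/s
Panel 4-5: Δb = 2.2 m, d̄ = (1.04+0.66)/2 = 0.85, v̄ = (0.76+0.65)/2 = 0.705 → q = 2.2×0.85×0.705 = 1.318 m³/s
Panel 5-6: Δb = 0.7 m, d̄ = (0.66+0.00)/2 = 0.33, v̄ = (0.65+0.00)/2 = 0.325 → q = 0.7×0.33×0.325 = 0.07508 m³/s
Q = Σ q = 6.252 m³/s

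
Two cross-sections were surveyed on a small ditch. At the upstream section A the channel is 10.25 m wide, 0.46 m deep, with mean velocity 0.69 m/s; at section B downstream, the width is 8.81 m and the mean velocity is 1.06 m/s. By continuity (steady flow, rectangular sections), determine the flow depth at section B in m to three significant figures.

0.348 m

Q = A₁V₁ = (10.25×0.46) × 0.69 = 3.253 m³/s
d₂ = Q/(b₂ V₂) = 3.253/(8.81×1.06) = 0.3484 m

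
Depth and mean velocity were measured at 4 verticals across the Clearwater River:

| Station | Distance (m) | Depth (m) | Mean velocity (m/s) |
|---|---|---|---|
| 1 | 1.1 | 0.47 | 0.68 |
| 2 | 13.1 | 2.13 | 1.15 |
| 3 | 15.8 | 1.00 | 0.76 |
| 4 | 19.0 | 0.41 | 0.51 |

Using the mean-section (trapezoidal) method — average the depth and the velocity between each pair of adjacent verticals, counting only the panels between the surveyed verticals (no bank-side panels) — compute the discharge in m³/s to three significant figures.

19.7 m³/s

Panel 1-2: Δb = 12 m, d̄ = (0.47+2.13)/2 = 1.3, v̄ = (0.68+1.15)/2 = 0.915 → q = 12×1.3×0.915 = 14.27 m³/s
Panel 2-3: Δb = 2.7 m, d̄ = (2.13+1.00)/2 = 1.565, v̄ = (1.15+0.76)/2 = 0.955 → q = 2.7×1.565×0.955 = 4.035 m³/s
Panel 3-4: Δb = 3.2 m, d̄ = (1.00+0.41)/2 = 0.705, v̄ = (0.76+0.51)/2 = 0.635 → q = 3.2×0.705×0.635 = 1.433 m³/s
Q = Σ q = 19.74 m³/s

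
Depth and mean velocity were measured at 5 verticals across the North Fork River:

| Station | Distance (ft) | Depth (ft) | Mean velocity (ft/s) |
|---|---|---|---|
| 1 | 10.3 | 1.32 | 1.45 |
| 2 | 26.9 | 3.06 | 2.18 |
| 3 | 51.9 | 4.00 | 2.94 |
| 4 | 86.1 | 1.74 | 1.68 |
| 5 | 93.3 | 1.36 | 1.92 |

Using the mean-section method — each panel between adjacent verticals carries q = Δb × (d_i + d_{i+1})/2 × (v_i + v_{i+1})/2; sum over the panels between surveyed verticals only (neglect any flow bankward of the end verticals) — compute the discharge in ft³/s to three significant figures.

Panel 1-2: Δb = 16.6 ft, d̄ = (1.32+3.06)/2 = 2.19, v̄ = (1.45+2.18)/2 = 1.815 → q = 16.6×2.19×1.815 = 65.98 ft³/s
Panel 2-3: Δb = 25 ft, d̄ = (3.06+4.00)/2 = 3.53, v̄ = (2.18+2.94)/2 = 2.56 → q = 25×3.53×2.56 = 225.9 ft³/s
Panel 3-4: Δb = 34.2 ft, d̄ = (4.00+1.74)/2 = 2.87, v̄ = (2.94+1.68)/2 = 2.31 → q = 34.2×2.87×2.31 = 226.7 ft³/s
Panel 4-5: Δb = 7.2 ft, d̄ = (1.74+1.36)/2 = 1.55, v̄ = (1.68+1.92)/2 = 1.8 → q = 7.2×1.55×1.8 = 20.09 ft³/s
Q = Σ q = 538.7 ft³/s

539 ft³/s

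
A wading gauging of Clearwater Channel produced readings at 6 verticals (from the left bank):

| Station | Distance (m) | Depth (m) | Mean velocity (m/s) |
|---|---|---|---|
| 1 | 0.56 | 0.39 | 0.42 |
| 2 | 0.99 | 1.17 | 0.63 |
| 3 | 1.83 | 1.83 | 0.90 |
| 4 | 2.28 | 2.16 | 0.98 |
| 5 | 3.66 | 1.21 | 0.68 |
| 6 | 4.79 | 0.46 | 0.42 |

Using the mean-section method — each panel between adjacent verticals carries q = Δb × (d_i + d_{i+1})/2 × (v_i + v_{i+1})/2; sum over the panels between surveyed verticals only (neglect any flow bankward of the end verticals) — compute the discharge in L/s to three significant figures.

4430 L/s

Panel 1-2: Δb = 0.43 m, d̄ = (0.39+1.17)/2 = 0.78, v̄ = (0.42+0.63)/2 = 0.525 → q = 0.43×0.78×0.525 = 0.1761 m³/s
Panel 2-3: Δb = 0.84 m, d̄ = (1.17+1.83)/2 = 1.5, v̄ = (0.63+0.90)/2 = 0.765 → q = 0.84×1.5×0.765 = 0.9639 m³/s
Panel 3-4: Δb = 0.45 m, d̄ = (1.83+2.16)/2 = 1.995, v̄ = (0.90+0.98)/2 = 0.94 → q = 0.45×1.995×0.94 = 0.8439 m³/s
Panel 4-5: Δb = 1.38 m, d̄ = (2.16+1.21)/2 = 1.685, v̄ = (0.98+0.68)/2 = 0.83 → q = 1.38×1.685×0.83 = 1.930 m³/s
Panel 5-6: Δb = 1.13 m, d̄ = (1.21+0.46)/2 = 0.835, v̄ = (0.68+0.42)/2 = 0.55 → q = 1.13×0.835×0.55 = 0.5190 m³/s
Q = Σ q = 4.433 m³/s
= 4.433 × 1000 = 4433 L/s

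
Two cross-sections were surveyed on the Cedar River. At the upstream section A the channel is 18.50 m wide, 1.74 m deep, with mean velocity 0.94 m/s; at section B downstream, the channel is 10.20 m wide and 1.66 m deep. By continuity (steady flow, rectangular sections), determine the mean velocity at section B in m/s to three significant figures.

Q = A₁V₁ = (18.50×1.74) × 0.94 = 30.26 m³/s
A₂ = 10.20 × 1.66 = 16.93 m²
V₂ = Q/A₂ = 30.26/16.93 = 1.787 m/s

1.79 m/s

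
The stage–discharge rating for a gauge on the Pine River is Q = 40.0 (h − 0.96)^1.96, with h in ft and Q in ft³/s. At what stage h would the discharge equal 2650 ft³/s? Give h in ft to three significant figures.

h − h₀ = (Q/C)^(1/b) = (2650/40.0)^(1/1.96) = 8.495 ft
h = 0.96 + 8.495 = 9.455 ft

9.46 ft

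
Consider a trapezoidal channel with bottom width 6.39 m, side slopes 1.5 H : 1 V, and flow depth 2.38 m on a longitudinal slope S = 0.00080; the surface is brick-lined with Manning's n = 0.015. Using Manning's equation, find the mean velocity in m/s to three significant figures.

2.56 m/s

A = (b + z·y)·y = (6.39 + 1.5×2.38)×2.38 = 23.70 m²
P = b + 2y√(1+z²) = 6.39 + 2×2.38×√(1+1.5²) = 14.97 m
R = A/P = 23.70/14.97 = 1.583 m
Q = (1/n)·A·R^(2/3)·S^(1/2) = (1/0.015) × 23.70 × 1.583^(2/3) × 0.00080^(1/2) = 60.72 m³/s
V = Q/A = 60.72/23.70 = 2.562 m/s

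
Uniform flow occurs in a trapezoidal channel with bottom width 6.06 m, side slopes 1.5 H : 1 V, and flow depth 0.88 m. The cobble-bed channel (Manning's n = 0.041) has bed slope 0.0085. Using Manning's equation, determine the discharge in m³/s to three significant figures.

11.6 m³/s

A = (b + z·y)·y = (6.06 + 1.5×0.88)×0.88 = 6.494 m²
P = b + 2y√(1+z²) = 6.06 + 2×0.88×√(1+1.5²) = 9.233 m
R = A/P = 6.494/9.233 = 0.7034 m
Q = (1/n)·A·R^(2/3)·S^(1/2) = (1/0.041) × 6.494 × 0.7034^(2/3) × 0.0085^(1/2) = 11.55 m³/s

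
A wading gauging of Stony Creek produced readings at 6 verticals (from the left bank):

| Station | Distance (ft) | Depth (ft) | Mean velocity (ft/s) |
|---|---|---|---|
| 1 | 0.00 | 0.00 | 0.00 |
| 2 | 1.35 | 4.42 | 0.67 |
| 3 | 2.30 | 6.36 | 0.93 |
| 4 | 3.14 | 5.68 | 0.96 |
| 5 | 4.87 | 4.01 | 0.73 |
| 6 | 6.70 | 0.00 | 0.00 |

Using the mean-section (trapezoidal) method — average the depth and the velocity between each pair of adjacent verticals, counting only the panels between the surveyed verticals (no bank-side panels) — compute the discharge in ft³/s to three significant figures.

Panel 1-2: Δb = 1.35 ft, d̄ = (0.00+4.42)/2 = 2.21, v̄ = (0.00+0.67)/2 = 0.335 → q = 1.35×2.21×0.335 = 0.9995 ft³/s
Panel 2-3: Δb = 0.95 ft, d̄ = (4.42+6.36)/2 = 5.39, v̄ = (0.67+0.93)/2 = 0.8 → q = 0.95×5.39×0.8 = 4.096 ft³/s
Panel 3-4: Δb = 0.84 ft, d̄ = (6.36+5.68)/2 = 6.02, v̄ = (0.93+0.96)/2 = 0.945 → q = 0.84×6.02×0.945 = 4.779 ft³/s
Panel 4-5: Δb = 1.73 ft, d̄ = (5.68+4.01)/2 = 4.845, v̄ = (0.96+0.73)/2 = 0.845 → q = 1.73×4.845×0.845 = 7.083 ft³/s
Panel 5-6: Δb = 1.83 ft, d̄ = (4.01+0.00)/2 = 2.005, v̄ = (0.73+0.00)/2 = 0.365 → q = 1.83×2.005×0.365 = 1.339 ft³/s
Q = Σ q = 18.30 ft³/s

18.3 ft³/s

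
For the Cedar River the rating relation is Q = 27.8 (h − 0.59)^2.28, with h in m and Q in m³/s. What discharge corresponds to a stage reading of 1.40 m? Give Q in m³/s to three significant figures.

17.2 m³/s

Q = 27.8 × (1.40 − 0.59)^2.28 = 27.8 × 0.81^2.28 = 17.19 m³/s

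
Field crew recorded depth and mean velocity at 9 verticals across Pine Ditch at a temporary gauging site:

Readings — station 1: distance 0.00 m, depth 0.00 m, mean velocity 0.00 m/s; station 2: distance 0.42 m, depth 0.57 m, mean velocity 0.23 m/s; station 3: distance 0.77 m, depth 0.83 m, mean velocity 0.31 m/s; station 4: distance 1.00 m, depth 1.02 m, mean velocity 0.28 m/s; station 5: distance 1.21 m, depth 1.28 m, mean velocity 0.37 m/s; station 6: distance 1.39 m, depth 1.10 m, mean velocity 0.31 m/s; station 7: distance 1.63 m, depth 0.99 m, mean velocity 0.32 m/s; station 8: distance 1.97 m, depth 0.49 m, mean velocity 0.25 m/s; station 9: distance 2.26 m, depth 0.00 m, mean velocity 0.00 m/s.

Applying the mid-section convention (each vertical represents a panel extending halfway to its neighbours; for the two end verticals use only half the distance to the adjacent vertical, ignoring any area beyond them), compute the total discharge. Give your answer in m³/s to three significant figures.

w_2 = (0.77 − 0.00)/2 = 0.385 m; q_2 = 0.23 × 0.57 × 0.385 = 0.05047 m³/s
w_3 = (1.00 − 0.42)/2 = 0.29 m; q_3 = 0.31 × 0.83 × 0.29 = 0.07462 m³/s
w_4 = (1.21 − 0.77)/2 = 0.22 m; q_4 = 0.28 × 1.02 × 0.22 = 0.06283 m³/s
w_5 = (1.39 − 1.00)/2 = 0.195 m; q_5 = 0.37 × 1.28 × 0.195 = 0.09235 m³/s
w_6 = (1.63 − 1.21)/2 = 0.21 m; q_6 = 0.31 × 1.10 × 0.21 = 0.07161 m³/s
w_7 = (1.97 − 1.39)/2 = 0.29 m; q_7 = 0.32 × 0.99 × 0.29 = 0.09187 m³/s
w_8 = (2.26 − 1.63)/2 = 0.315 m; q_8 = 0.25 × 0.49 × 0.315 = 0.03859 m³/s
Stations 1, 9 contribute zero (depth or velocity is 0).
Q = Σ qᵢ = 0.4823 m³/s

0.482 m³/s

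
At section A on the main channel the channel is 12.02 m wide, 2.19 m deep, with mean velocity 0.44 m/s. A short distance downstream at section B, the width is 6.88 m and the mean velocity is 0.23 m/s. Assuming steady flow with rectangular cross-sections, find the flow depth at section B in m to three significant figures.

Q = A₁V₁ = (12.02×2.19) × 0.44 = 11.58 m³/s
d₂ = Q/(b₂ V₂) = 11.58/(6.88×0.23) = 7.320 m

7.32 m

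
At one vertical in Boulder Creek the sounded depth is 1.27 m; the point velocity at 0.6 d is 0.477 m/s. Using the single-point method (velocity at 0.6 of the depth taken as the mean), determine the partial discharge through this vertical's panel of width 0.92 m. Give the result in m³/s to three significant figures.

v̄ = v₀.₆ = 0.477 m/s
q = v̄ × d × w = 0.4770 × 1.27 × 0.92 = 0.5573 m³/s

0.557 m³/s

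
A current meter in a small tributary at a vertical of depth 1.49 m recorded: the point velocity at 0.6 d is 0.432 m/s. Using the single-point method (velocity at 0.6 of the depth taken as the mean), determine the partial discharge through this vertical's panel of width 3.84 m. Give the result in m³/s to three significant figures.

v̄ = v₀.₆ = 0.432 m/s
q = v̄ × d × w = 0.4320 × 1.49 × 3.84 = 2.472 m³/s

2.47 m³/s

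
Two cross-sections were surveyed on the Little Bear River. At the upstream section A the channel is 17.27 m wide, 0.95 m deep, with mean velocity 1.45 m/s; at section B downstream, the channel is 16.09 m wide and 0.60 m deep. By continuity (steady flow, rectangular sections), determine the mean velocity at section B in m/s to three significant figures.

2.46 m/s

Q = A₁V₁ = (17.27×0.95) × 1.45 = 23.79 m³/s
A₂ = 16.09 × 0.60 = 9.654 m²
V₂ = Q/A₂ = 23.79/9.654 = 2.464 m/s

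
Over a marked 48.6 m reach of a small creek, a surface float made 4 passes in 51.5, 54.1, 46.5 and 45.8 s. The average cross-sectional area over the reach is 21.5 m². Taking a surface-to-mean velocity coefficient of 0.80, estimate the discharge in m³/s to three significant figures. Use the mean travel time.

t̄ = (51.5 + 54.1 + 46.5 + 45.8) / 4 = 49.475 s
v_surface = L / t̄ = 48.6 / 49.475 = 0.9823 m/s
v_mean = 0.80 × 0.9823 = 0.7859 m/s
Q = A × v_mean = 21.5 × 0.7859 = 16.90 m³/s

16.9 m³/s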